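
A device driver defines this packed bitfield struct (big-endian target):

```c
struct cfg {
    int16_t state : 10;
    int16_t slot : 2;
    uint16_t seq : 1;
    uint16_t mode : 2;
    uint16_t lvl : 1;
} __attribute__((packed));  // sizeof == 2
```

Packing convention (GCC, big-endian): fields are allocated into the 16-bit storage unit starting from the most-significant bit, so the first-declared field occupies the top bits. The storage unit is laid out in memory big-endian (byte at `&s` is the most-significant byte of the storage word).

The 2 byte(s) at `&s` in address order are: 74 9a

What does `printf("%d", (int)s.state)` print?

466

[0]=0x74 [1]=0x9a (big-endian) → word 0x749a
state:10 @ bit 6 → (0x749a>>6)&0x3ff = 0x1d2  ←
slot:2 @ bit 4 → (0x749a>>4)&0x3 = 0x1
seq:1 @ bit 3 → (0x749a>>3)&0x1 = 0x1
mode:2 @ bit 1 → (0x749a>>1)&0x3 = 0x1
lvl:1 @ bit 0 → (0x749a>>0)&0x1 = 0x0
state signed 10b, MSB=0: value = 466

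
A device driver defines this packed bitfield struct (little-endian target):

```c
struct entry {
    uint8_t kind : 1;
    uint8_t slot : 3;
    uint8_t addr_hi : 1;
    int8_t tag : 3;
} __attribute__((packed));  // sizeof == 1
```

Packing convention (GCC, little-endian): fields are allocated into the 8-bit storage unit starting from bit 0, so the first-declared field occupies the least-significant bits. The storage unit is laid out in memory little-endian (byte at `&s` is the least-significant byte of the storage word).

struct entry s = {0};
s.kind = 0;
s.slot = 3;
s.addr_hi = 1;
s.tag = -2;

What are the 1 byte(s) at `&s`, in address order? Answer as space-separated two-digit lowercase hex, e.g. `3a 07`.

d6

kind (1b) val=0 bits=0x0 at bit 0: 0x00
slot (3b) val=3 bits=0x3 at bit 1: 0x06
addr_hi (1b) val=1 bits=0x1 at bit 4: 0x16
tag (3b) val=-2 bits=0x6 at bit 5: 0xd6
word = 0xd6 → little-endian bytes:
  [0]=0xd6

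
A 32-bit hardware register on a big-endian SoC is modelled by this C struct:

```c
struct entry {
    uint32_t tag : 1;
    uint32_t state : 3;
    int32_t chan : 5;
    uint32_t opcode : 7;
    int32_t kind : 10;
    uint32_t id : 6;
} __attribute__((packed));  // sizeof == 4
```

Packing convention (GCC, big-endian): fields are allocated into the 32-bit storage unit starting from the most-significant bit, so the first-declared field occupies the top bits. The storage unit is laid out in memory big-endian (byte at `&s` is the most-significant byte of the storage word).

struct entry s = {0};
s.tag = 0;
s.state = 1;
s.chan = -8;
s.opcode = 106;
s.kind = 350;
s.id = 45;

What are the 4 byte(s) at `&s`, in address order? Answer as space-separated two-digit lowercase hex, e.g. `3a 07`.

[31+:1] tag=0 & 0x1 = 0x0; word=0x00000000
[28+:3] state=1 & 0x7 = 0x1; word=0x10000000
[23+:5] chan=-8 & 0x1f = 0x18; word=0x1c000000
[16+:7] opcode=106 & 0x7f = 0x6a; word=0x1c6a0000
[6+:10] kind=350 & 0x3ff = 0x15e; word=0x1c6a5780
[0+:6] id=45 & 0x3f = 0x2d; word=0x1c6a57ad
word = 0x1c6a57ad → big-endian bytes:
  [0]=0x1c  [1]=0x6a  [2]=0x57  [3]=0xad

1c 6a 57 ad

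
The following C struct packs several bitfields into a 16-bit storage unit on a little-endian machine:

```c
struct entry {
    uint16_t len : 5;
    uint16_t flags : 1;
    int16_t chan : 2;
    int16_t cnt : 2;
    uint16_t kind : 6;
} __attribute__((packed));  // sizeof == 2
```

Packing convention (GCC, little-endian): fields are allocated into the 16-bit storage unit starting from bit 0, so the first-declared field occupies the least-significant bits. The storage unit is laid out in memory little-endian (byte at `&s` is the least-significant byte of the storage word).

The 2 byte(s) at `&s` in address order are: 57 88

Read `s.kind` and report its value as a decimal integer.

34

[0]=0x57 [1]=0x88 (little-endian) → word 0x8857
len [0+:5] = (word>>0) & 0x1f = 23
flags [5+:1] = (word>>5) & 0x1 = 0
chan [6+:2] = (word>>6) & 0x3 = 1
cnt [8+:2] = (word>>8) & 0x3 = 0
kind [10+:6] = (word>>10) & 0x3f = 34  ←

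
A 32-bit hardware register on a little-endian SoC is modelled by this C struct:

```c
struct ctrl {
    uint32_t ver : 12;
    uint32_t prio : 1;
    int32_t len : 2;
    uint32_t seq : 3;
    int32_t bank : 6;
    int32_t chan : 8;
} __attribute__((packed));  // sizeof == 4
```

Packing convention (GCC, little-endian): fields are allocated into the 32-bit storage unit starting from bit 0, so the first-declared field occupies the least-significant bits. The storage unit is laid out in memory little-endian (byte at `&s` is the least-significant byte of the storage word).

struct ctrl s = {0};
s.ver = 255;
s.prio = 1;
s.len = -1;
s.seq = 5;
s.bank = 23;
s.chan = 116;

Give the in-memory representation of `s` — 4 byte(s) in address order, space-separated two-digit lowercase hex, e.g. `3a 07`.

ver:12 = 255 → 0xff << 0 → word 0x000000ff
prio:1 = 1 → 0x1 << 12 → word 0x000010ff
len:2 = -1 → 0x3 << 13 → word 0x000070ff
seq:3 = 5 → 0x5 << 15 → word 0x0002f0ff
bank:6 = 23 → 0x17 << 18 → word 0x005ef0ff
chan:8 = 116 → 0x74 << 24 → word 0x745ef0ff
word = 0x745ef0ff → little-endian bytes:
  [0]=0xff  [1]=0xf0  [2]=0x5e  [3]=0x74

ff f0 5e 74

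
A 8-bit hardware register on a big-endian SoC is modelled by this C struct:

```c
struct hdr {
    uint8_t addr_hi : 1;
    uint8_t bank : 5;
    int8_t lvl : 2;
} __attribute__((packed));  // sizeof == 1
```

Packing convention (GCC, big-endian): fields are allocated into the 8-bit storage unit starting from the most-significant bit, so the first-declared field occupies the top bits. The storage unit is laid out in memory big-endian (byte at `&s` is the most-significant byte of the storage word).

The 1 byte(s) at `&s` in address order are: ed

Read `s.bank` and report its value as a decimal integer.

[0]=0xed (big-endian) → word 0xed
addr_hi:1 @ bit 7 → (0xed>>7)&0x1 = 0x1
bank:5 @ bit 2 → (0xed>>2)&0x1f = 0x1b  ←
lvl:2 @ bit 0 → (0xed>>0)&0x3 = 0x1

27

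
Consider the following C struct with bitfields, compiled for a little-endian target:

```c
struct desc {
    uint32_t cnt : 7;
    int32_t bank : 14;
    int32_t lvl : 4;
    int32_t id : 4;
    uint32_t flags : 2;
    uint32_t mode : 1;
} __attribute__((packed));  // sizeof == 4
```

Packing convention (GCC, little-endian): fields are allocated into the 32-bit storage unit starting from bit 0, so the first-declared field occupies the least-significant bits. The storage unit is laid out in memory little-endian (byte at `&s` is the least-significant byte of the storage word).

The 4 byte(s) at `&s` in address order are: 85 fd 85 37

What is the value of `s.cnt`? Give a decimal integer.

5

[0]=0x85 [1]=0xfd [2]=0x85 [3]=0x37 (little-endian) → word 0x3785fd85
cnt:7 @ bit 0 → (0x3785fd85>>0)&0x7f = 0x5  ←
bank:14 @ bit 7 → (0x3785fd85>>7)&0x3fff = 0xbfb
lvl:4 @ bit 21 → (0x3785fd85>>21)&0xf = 0xc
id:4 @ bit 25 → (0x3785fd85>>25)&0xf = 0xb
flags:2 @ bit 29 → (0x3785fd85>>29)&0x3 = 0x1
mode:1 @ bit 31 → (0x3785fd85>>31)&0x1 = 0x0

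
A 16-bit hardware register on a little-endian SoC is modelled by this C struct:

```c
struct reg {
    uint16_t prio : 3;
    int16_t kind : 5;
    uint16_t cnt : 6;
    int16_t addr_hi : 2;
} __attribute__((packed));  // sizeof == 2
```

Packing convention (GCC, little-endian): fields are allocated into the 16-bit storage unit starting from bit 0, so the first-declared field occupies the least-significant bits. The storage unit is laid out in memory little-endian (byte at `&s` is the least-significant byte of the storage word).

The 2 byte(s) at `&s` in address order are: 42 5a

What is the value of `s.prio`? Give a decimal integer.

[0]=0x42 [1]=0x5a (little-endian) → word 0x5a42
prio:3 @ bit 0 → (0x5a42>>0)&0x7 = 0x2  ←
kind:5 @ bit 3 → (0x5a42>>3)&0x1f = 0x8
cnt:6 @ bit 8 → (0x5a42>>8)&0x3f = 0x1a
addr_hi:2 @ bit 14 → (0x5a42>>14)&0x3 = 0x1

2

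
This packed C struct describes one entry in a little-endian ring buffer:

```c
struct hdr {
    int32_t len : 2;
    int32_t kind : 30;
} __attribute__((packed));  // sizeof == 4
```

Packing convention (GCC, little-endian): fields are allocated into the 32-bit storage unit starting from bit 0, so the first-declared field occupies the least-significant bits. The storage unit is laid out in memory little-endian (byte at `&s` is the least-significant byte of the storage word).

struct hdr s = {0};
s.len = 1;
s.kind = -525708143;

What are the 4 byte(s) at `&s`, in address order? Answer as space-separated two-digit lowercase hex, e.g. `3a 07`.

45 52 a9 82

len (2b) val=1 bits=0x1 at bit 0: 0x00000001
kind (30b) val=-525708143 bits=0x20aa5491 at bit 2: 0x82a95245
word = 0x82a95245 → little-endian bytes:
  [0]=0x45  [1]=0x52  [2]=0xa9  [3]=0x82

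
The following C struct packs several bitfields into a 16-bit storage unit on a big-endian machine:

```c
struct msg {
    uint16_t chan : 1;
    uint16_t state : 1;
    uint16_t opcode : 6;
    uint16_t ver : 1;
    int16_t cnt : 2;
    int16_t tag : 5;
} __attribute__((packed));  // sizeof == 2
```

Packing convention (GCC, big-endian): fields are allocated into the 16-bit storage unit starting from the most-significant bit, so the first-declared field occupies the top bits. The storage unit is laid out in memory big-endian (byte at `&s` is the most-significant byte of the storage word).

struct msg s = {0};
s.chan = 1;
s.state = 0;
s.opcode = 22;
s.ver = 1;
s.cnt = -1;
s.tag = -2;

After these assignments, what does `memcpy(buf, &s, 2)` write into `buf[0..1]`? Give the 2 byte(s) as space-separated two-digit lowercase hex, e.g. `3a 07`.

96 fe

chan (1b) val=1 bits=0x1 at bit 15: 0x8000
state (1b) val=0 bits=0x0 at bit 14: 0x8000
opcode (6b) val=22 bits=0x16 at bit 8: 0x9600
ver (1b) val=1 bits=0x1 at bit 7: 0x9680
cnt (2b) val=-1 bits=0x3 at bit 5: 0x96e0
tag (5b) val=-2 bits=0x1e at bit 0: 0x96fe
word = 0x96fe → big-endian bytes:
  [0]=0x96  [1]=0xfe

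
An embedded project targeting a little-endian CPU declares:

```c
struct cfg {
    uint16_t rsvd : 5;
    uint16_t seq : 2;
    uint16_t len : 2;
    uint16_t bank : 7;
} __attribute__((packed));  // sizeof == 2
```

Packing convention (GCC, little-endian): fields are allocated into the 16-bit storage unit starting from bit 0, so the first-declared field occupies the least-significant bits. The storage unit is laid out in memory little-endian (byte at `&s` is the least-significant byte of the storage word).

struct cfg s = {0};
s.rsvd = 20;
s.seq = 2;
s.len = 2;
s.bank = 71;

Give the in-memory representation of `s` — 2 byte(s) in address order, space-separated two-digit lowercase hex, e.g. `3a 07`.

54 8f

rsvd:5 = 20 → 0x14 << 0 → word 0x0014
seq:2 = 2 → 0x2 << 5 → word 0x0054
len:2 = 2 → 0x2 << 7 → word 0x0154
bank:7 = 71 → 0x47 << 9 → word 0x8f54
word = 0x8f54 → little-endian bytes:
  [0]=0x54  [1]=0x8f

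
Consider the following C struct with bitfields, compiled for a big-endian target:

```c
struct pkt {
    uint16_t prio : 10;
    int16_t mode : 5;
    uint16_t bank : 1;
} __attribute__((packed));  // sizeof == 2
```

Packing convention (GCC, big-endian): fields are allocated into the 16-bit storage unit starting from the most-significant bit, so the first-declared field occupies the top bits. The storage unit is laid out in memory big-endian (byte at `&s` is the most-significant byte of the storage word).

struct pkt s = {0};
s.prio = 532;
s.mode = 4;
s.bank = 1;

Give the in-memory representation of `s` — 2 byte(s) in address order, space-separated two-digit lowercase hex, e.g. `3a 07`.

85 09

prio (10b) val=532 bits=0x214 at bit 6: 0x8500
mode (5b) val=4 bits=0x4 at bit 1: 0x8508
bank (1b) val=1 bits=0x1 at bit 0: 0x8509
word = 0x8509 → big-endian bytes:
  [0]=0x85  [1]=0x09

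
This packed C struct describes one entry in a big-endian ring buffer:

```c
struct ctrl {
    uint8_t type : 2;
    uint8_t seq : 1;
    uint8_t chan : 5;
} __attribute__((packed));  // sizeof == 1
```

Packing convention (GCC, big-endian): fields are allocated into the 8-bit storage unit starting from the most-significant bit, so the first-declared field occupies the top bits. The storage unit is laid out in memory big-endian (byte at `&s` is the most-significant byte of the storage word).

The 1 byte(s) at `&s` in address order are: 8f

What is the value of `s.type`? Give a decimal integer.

2

[0]=0x8f (big-endian) → word 0x8f
type:2 @ bit 6 → (0x8f>>6)&0x3 = 0x2  ←
seq:1 @ bit 5 → (0x8f>>5)&0x1 = 0x0
chan:5 @ bit 0 → (0x8f>>0)&0x1f = 0xf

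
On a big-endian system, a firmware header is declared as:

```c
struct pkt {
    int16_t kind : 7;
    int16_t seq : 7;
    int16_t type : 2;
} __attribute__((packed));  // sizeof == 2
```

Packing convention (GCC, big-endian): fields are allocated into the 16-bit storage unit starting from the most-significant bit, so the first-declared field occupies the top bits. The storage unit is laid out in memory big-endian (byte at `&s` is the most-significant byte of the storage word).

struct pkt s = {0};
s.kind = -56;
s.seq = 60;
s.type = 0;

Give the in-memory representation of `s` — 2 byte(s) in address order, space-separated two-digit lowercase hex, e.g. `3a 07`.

kind:7 = -56 → 0x48 << 9 → word 0x9000
seq:7 = 60 → 0x3c << 2 → word 0x90f0
type:2 = 0 → 0x0 << 0 → word 0x90f0
word = 0x90f0 → big-endian bytes:
  [0]=0x90  [1]=0xf0

90 f0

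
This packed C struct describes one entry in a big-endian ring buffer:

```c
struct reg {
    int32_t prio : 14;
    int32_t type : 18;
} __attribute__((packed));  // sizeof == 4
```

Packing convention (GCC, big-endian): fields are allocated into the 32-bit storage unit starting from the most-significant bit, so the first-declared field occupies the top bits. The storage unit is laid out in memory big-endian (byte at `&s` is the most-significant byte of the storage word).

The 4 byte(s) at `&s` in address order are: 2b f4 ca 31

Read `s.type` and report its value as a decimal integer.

[0]=0x2b [1]=0xf4 [2]=0xca [3]=0x31 (big-endian) → word 0x2bf4ca31
prio [18+:14] = (word>>18) & 0x3fff = 2813
type [0+:18] = (word>>0) & 0x3ffff = 51761  ←
type signed 18b, MSB=0: value = 51761

51761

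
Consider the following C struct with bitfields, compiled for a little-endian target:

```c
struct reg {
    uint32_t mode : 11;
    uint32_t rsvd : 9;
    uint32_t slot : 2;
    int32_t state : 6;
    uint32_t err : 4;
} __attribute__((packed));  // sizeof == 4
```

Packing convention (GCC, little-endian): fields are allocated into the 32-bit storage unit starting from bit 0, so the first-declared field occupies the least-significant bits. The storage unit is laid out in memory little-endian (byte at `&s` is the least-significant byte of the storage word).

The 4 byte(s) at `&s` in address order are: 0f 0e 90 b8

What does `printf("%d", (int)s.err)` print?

[0]=0x0f [1]=0x0e [2]=0x90 [3]=0xb8 (little-endian) → word 0xb8900e0f
mode [0+:11] = (word>>0) & 0x7ff = 1551
rsvd [11+:9] = (word>>11) & 0x1ff = 1
slot [20+:2] = (word>>20) & 0x3 = 1
state [22+:6] = (word>>22) & 0x3f = 34
err [28+:4] = (word>>28) & 0xf = 11  ←

11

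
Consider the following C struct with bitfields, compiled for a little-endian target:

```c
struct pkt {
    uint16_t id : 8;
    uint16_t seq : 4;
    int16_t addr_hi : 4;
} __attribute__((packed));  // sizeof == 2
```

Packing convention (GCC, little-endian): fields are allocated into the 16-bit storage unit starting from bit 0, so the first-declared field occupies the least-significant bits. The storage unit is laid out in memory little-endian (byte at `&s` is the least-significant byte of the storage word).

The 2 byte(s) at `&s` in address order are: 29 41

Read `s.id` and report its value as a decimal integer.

[0]=0x29 [1]=0x41 (little-endian) → word 0x4129
id:8 @ bit 0 → (0x4129>>0)&0xff = 0x29  ←
seq:4 @ bit 8 → (0x4129>>8)&0xf = 0x1
addr_hi:4 @ bit 12 → (0x4129>>12)&0xf = 0x4

41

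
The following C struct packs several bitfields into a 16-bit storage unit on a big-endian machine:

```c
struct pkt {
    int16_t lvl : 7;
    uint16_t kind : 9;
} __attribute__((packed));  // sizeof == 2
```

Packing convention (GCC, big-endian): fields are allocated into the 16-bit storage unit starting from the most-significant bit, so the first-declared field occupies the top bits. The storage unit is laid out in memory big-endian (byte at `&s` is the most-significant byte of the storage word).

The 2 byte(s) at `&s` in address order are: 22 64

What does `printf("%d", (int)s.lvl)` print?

17

[0]=0x22 [1]=0x64 (big-endian) → word 0x2264
lvl [9+:7] = (word>>9) & 0x7f = 17  ←
kind [0+:9] = (word>>0) & 0x1ff = 100
lvl signed 7b, MSB=0: value = 17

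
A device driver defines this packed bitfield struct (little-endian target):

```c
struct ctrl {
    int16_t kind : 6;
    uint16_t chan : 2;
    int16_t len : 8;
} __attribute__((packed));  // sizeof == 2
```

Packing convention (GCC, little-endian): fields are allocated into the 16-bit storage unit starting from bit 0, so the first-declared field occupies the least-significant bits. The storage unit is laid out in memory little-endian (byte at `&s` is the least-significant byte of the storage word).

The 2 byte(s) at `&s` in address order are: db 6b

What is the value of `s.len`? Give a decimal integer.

[0]=0xdb [1]=0x6b (little-endian) → word 0x6bdb
kind:6 @ bit 0 → (0x6bdb>>0)&0x3f = 0x1b
chan:2 @ bit 6 → (0x6bdb>>6)&0x3 = 0x3
len:8 @ bit 8 → (0x6bdb>>8)&0xff = 0x6b  ←
len signed 8b, MSB=0: value = 107

107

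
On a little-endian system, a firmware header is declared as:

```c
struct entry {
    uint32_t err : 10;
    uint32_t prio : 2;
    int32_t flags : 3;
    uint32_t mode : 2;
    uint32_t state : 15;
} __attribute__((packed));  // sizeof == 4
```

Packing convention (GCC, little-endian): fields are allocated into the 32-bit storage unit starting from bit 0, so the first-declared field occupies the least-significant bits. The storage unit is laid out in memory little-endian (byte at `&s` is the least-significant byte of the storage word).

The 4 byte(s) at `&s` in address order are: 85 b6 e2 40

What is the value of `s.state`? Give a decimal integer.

[0]=0x85 [1]=0xb6 [2]=0xe2 [3]=0x40 (little-endian) → word 0x40e2b685
err [0+:10] = (word>>0) & 0x3ff = 645
prio [10+:2] = (word>>10) & 0x3 = 1
flags [12+:3] = (word>>12) & 0x7 = 3
mode [15+:2] = (word>>15) & 0x3 = 1
state [17+:15] = (word>>17) & 0x7fff = 8305  ←

8305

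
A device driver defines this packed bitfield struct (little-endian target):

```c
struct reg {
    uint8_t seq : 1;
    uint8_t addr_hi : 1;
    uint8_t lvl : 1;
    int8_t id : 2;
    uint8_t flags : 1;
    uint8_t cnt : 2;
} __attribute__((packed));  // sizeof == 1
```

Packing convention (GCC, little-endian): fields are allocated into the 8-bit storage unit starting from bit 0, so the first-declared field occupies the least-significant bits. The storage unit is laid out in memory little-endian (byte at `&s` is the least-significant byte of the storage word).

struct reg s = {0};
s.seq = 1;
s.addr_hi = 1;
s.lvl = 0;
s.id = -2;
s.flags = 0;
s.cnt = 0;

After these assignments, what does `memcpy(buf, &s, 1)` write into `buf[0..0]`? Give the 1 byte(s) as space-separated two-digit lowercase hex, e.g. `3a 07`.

[0+:1] seq=1 & 0x1 = 0x1; word=0x01
[1+:1] addr_hi=1 & 0x1 = 0x1; word=0x03
[2+:1] lvl=0 & 0x1 = 0x0; word=0x03
[3+:2] id=-2 & 0x3 = 0x2; word=0x13
[5+:1] flags=0 & 0x1 = 0x0; word=0x13
[6+:2] cnt=0 & 0x3 = 0x0; word=0x13
word = 0x13 → little-endian bytes:
  [0]=0x13

13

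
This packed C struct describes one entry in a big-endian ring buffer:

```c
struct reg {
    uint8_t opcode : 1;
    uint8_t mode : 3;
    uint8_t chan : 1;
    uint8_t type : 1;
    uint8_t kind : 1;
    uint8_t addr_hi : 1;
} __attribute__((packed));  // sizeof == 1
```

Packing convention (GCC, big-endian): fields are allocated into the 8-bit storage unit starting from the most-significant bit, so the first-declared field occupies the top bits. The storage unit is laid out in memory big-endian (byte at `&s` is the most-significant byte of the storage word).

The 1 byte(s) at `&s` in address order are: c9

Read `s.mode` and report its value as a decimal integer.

[0]=0xc9 (big-endian) → word 0xc9
opcode:1 @ bit 7 → (0xc9>>7)&0x1 = 0x1
mode:3 @ bit 4 → (0xc9>>4)&0x7 = 0x4  ←
chan:1 @ bit 3 → (0xc9>>3)&0x1 = 0x1
type:1 @ bit 2 → (0xc9>>2)&0x1 = 0x0
kind:1 @ bit 1 → (0xc9>>1)&0x1 = 0x0
addr_hi:1 @ bit 0 → (0xc9>>0)&0x1 = 0x1

4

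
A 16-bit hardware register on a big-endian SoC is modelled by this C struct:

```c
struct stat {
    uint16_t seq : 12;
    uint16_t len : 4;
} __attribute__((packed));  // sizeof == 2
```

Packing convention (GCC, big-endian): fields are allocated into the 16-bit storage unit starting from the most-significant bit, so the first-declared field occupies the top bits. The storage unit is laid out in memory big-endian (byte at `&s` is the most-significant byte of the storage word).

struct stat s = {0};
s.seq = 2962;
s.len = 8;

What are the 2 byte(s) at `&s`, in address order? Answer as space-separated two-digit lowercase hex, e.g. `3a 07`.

b9 28

seq (12b) val=2962 bits=0xb92 at bit 4: 0xb920
len (4b) val=8 bits=0x8 at bit 0: 0xb928
word = 0xb928 → big-endian bytes:
  [0]=0xb9  [1]=0x28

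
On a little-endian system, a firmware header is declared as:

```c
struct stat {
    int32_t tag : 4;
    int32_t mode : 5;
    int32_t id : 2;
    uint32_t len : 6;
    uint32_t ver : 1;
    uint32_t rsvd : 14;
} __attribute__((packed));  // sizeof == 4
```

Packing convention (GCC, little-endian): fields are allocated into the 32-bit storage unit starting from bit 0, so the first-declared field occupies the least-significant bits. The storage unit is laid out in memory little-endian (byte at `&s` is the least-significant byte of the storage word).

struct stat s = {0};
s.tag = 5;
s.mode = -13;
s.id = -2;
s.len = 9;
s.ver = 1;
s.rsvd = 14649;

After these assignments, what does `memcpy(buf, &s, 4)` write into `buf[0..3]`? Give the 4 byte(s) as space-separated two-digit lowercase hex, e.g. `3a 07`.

35 4d e6 e4

[0+:4] tag=5 & 0xf = 0x5; word=0x00000005
[4+:5] mode=-13 & 0x1f = 0x13; word=0x00000135
[9+:2] id=-2 & 0x3 = 0x2; word=0x00000535
[11+:6] len=9 & 0x3f = 0x9; word=0x00004d35
[17+:1] ver=1 & 0x1 = 0x1; word=0x00024d35
[18+:14] rsvd=14649 & 0x3fff = 0x3939; word=0xe4e64d35
word = 0xe4e64d35 → little-endian bytes:
  [0]=0x35  [1]=0x4d  [2]=0xe6  [3]=0xe4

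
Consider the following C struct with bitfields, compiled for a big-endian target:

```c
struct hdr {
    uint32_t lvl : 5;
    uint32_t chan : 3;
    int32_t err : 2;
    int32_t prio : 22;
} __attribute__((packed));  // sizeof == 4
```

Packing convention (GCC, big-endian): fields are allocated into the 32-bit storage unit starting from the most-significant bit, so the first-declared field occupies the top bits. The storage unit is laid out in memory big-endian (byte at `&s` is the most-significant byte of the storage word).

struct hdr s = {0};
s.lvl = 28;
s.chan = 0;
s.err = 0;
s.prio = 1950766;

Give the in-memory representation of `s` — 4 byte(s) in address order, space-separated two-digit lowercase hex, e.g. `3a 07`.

e0 1d c4 2e

lvl:5 = 28 → 0x1c << 27 → word 0xe0000000
chan:3 = 0 → 0x0 << 24 → word 0xe0000000
err:2 = 0 → 0x0 << 22 → word 0xe0000000
prio:22 = 1950766 → 0x1dc42e << 0 → word 0xe01dc42e
word = 0xe01dc42e → big-endian bytes:
  [0]=0xe0  [1]=0x1d  [2]=0xc4  [3]=0x2e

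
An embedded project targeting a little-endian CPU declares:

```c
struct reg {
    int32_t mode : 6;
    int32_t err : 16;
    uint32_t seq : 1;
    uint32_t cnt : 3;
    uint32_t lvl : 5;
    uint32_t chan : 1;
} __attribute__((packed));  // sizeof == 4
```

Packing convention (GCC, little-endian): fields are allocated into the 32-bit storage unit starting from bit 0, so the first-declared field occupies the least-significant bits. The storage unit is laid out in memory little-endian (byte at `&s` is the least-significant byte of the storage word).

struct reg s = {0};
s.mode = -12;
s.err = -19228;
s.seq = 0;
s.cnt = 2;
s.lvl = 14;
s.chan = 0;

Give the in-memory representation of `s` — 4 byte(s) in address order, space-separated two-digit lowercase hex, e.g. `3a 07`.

34 39 2d 39

mode (6b) val=-12 bits=0x34 at bit 0: 0x00000034
err (16b) val=-19228 bits=0xb4e4 at bit 6: 0x002d3934
seq (1b) val=0 bits=0x0 at bit 22: 0x002d3934
cnt (3b) val=2 bits=0x2 at bit 23: 0x012d3934
lvl (5b) val=14 bits=0xe at bit 26: 0x392d3934
chan (1b) val=0 bits=0x0 at bit 31: 0x392d3934
word = 0x392d3934 → little-endian bytes:
  [0]=0x34  [1]=0x39  [2]=0x2d  [3]=0x39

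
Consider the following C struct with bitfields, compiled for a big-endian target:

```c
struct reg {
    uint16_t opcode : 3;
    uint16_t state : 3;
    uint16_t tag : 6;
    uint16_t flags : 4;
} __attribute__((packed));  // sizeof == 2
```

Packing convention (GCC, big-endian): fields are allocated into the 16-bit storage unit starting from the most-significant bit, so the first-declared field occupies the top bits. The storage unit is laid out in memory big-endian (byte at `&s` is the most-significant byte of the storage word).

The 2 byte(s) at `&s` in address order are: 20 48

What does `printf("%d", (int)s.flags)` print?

8

[0]=0x20 [1]=0x48 (big-endian) → word 0x2048
opcode [13+:3] = (word>>13) & 0x7 = 1
state [10+:3] = (word>>10) & 0x7 = 0
tag [4+:6] = (word>>4) & 0x3f = 4
flags [0+:4] = (word>>0) & 0xf = 8  ←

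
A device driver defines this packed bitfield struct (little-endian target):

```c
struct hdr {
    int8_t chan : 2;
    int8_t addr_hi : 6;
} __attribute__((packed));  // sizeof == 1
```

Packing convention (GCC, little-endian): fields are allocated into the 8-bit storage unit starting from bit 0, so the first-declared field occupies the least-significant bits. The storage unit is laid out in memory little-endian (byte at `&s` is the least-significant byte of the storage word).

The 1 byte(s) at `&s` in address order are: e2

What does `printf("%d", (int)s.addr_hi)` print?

-8

[0]=0xe2 (little-endian) → word 0xe2
chan:2 @ bit 0 → (0xe2>>0)&0x3 = 0x2
addr_hi:6 @ bit 2 → (0xe2>>2)&0x3f = 0x38  ←
addr_hi signed 6b, MSB=1: 56 - 64 = -8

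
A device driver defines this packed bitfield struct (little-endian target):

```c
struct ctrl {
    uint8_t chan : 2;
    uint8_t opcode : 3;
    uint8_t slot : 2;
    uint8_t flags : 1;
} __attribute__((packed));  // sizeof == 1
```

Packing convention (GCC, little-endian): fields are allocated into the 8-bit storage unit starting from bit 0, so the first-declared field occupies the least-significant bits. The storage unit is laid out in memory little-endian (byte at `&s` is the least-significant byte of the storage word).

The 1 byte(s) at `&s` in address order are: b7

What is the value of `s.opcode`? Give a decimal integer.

[0]=0xb7 (little-endian) → word 0xb7
chan [0+:2] = (word>>0) & 0x3 = 3
opcode [2+:3] = (word>>2) & 0x7 = 5  ←
slot [5+:2] = (word>>5) & 0x3 = 1
flags [7+:1] = (word>>7) & 0x1 = 1

5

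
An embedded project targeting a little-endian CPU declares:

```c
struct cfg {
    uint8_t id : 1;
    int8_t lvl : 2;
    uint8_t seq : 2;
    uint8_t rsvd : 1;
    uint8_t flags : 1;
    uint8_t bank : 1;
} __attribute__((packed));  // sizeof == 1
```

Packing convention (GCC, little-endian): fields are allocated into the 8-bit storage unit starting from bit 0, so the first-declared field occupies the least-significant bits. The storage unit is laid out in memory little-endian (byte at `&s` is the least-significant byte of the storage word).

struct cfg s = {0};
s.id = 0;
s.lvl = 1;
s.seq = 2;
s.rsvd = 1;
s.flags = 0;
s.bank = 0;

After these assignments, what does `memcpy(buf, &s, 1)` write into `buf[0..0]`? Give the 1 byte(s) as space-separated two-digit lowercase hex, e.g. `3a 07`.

id:1 = 0 → 0x0 << 0 → word 0x00
lvl:2 = 1 → 0x1 << 1 → word 0x02
seq:2 = 2 → 0x2 << 3 → word 0x12
rsvd:1 = 1 → 0x1 << 5 → word 0x32
flags:1 = 0 → 0x0 << 6 → word 0x32
bank:1 = 0 → 0x0 << 7 → word 0x32
word = 0x32 → little-endian bytes:
  [0]=0x32

32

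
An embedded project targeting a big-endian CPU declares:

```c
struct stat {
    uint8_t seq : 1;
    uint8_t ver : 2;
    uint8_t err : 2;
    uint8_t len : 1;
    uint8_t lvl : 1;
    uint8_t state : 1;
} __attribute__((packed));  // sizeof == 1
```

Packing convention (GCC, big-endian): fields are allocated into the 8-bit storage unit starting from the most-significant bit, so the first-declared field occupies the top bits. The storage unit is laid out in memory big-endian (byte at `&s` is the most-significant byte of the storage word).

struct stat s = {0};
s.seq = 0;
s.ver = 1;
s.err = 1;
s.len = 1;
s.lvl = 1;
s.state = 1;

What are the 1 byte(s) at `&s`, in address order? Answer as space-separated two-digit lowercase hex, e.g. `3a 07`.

seq (1b) val=0 bits=0x0 at bit 7: 0x00
ver (2b) val=1 bits=0x1 at bit 5: 0x20
err (2b) val=1 bits=0x1 at bit 3: 0x28
len (1b) val=1 bits=0x1 at bit 2: 0x2c
lvl (1b) val=1 bits=0x1 at bit 1: 0x2e
state (1b) val=1 bits=0x1 at bit 0: 0x2f
word = 0x2f → big-endian bytes:
  [0]=0x2f

2f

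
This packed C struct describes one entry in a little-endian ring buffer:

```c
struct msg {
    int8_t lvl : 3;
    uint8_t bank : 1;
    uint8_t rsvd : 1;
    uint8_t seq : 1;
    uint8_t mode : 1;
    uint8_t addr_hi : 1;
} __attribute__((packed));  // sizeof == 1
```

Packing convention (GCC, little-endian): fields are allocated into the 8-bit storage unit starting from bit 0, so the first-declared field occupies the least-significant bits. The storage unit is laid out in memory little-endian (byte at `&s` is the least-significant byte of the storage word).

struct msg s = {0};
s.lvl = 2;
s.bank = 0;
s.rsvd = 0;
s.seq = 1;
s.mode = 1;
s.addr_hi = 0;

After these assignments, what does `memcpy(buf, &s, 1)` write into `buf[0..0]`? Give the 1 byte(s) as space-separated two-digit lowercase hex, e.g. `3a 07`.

lvl:3 = 2 → 0x2 << 0 → word 0x02
bank:1 = 0 → 0x0 << 3 → word 0x02
rsvd:1 = 0 → 0x0 << 4 → word 0x02
seq:1 = 1 → 0x1 << 5 → word 0x22
mode:1 = 1 → 0x1 << 6 → word 0x62
addr_hi:1 = 0 → 0x0 << 7 → word 0x62
word = 0x62 → little-endian bytes:
  [0]=0x62

62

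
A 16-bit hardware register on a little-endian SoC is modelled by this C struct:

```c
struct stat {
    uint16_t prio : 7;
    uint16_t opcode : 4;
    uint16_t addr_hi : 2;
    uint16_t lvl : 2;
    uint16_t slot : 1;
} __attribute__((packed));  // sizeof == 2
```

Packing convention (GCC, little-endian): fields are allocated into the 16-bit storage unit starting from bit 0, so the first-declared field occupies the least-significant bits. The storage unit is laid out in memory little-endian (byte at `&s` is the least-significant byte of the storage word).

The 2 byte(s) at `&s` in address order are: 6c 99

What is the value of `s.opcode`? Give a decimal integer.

[0]=0x6c [1]=0x99 (little-endian) → word 0x996c
prio [0+:7] = (word>>0) & 0x7f = 108
opcode [7+:4] = (word>>7) & 0xf = 2  ←
addr_hi [11+:2] = (word>>11) & 0x3 = 3
lvl [13+:2] = (word>>13) & 0x3 = 0
slot [15+:1] = (word>>15) & 0x1 = 1

2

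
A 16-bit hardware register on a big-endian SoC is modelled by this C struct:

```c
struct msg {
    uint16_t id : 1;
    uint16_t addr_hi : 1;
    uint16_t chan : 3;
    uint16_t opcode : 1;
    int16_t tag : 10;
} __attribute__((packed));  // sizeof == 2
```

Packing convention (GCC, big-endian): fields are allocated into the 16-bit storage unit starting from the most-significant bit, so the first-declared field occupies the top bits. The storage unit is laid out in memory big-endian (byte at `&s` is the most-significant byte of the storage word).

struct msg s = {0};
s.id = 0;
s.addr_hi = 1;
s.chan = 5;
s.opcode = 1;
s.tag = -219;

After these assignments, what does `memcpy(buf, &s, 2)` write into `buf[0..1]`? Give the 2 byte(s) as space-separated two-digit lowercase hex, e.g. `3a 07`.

6f 25

id:1 = 0 → 0x0 << 15 → word 0x0000
addr_hi:1 = 1 → 0x1 << 14 → word 0x4000
chan:3 = 5 → 0x5 << 11 → word 0x6800
opcode:1 = 1 → 0x1 << 10 → word 0x6c00
tag:10 = -219 → 0x325 << 0 → word 0x6f25
word = 0x6f25 → big-endian bytes:
  [0]=0x6f  [1]=0x25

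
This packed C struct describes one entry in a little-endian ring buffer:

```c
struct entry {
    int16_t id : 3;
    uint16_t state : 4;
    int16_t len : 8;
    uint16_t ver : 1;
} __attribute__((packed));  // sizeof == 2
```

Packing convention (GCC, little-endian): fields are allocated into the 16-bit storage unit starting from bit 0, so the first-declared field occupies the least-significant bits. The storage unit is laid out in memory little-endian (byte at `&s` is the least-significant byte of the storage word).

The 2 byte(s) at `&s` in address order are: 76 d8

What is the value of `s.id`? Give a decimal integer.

[0]=0x76 [1]=0xd8 (little-endian) → word 0xd876
id:3 @ bit 0 → (0xd876>>0)&0x7 = 0x6  ←
state:4 @ bit 3 → (0xd876>>3)&0xf = 0xe
len:8 @ bit 7 → (0xd876>>7)&0xff = 0xb0
ver:1 @ bit 15 → (0xd876>>15)&0x1 = 0x1
id signed 3b, MSB=1: 6 - 8 = -2

-2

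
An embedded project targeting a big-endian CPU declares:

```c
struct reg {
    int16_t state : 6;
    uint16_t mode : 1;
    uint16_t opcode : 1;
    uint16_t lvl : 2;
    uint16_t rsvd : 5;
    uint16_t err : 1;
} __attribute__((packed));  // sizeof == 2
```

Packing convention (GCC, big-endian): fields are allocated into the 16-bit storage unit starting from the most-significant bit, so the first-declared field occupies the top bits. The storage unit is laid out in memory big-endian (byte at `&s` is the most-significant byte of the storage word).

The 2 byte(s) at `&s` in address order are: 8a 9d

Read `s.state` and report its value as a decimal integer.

-30

[0]=0x8a [1]=0x9d (big-endian) → word 0x8a9d
state:6 @ bit 10 → (0x8a9d>>10)&0x3f = 0x22  ←
mode:1 @ bit 9 → (0x8a9d>>9)&0x1 = 0x1
opcode:1 @ bit 8 → (0x8a9d>>8)&0x1 = 0x0
lvl:2 @ bit 6 → (0x8a9d>>6)&0x3 = 0x2
rsvd:5 @ bit 1 → (0x8a9d>>1)&0x1f = 0xe
err:1 @ bit 0 → (0x8a9d>>0)&0x1 = 0x1
state signed 6b, MSB=1: 34 - 64 = -30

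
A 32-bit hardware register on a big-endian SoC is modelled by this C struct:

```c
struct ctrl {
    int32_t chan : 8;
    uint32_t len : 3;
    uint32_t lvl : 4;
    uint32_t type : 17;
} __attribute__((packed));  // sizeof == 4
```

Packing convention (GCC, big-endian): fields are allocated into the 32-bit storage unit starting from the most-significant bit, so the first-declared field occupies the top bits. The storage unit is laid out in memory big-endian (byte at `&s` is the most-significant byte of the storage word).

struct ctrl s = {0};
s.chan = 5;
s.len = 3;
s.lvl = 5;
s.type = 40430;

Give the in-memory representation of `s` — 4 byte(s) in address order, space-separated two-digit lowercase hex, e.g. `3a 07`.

chan (8b) val=5 bits=0x5 at bit 24: 0x05000000
len (3b) val=3 bits=0x3 at bit 21: 0x05600000
lvl (4b) val=5 bits=0x5 at bit 17: 0x056a0000
type (17b) val=40430 bits=0x9dee at bit 0: 0x056a9dee
word = 0x056a9dee → big-endian bytes:
  [0]=0x05  [1]=0x6a  [2]=0x9d  [3]=0xee

05 6a 9d ee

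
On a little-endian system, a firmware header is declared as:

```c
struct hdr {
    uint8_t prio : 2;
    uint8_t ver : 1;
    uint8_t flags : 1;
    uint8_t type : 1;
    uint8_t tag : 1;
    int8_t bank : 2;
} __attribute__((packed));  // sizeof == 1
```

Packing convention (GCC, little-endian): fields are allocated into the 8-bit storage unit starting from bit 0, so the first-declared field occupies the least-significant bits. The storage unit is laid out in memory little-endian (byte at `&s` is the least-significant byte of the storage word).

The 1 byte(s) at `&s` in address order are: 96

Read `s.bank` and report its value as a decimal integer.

-2

[0]=0x96 (little-endian) → word 0x96
prio:2 @ bit 0 → (0x96>>0)&0x3 = 0x2
ver:1 @ bit 2 → (0x96>>2)&0x1 = 0x1
flags:1 @ bit 3 → (0x96>>3)&0x1 = 0x0
type:1 @ bit 4 → (0x96>>4)&0x1 = 0x1
tag:1 @ bit 5 → (0x96>>5)&0x1 = 0x0
bank:2 @ bit 6 → (0x96>>6)&0x3 = 0x2  ←
bank signed 2b, MSB=1: 2 - 4 = -2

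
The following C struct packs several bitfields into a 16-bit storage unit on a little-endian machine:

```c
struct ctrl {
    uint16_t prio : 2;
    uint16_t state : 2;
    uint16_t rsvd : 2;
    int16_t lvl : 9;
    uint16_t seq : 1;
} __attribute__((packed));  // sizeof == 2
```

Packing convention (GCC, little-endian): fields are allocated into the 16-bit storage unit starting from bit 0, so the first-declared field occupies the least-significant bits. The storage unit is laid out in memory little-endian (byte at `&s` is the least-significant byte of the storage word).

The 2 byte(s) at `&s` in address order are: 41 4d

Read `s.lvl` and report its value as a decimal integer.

[0]=0x41 [1]=0x4d (little-endian) → word 0x4d41
prio [0+:2] = (word>>0) & 0x3 = 1
state [2+:2] = (word>>2) & 0x3 = 0
rsvd [4+:2] = (word>>4) & 0x3 = 0
lvl [6+:9] = (word>>6) & 0x1ff = 309  ←
seq [15+:1] = (word>>15) & 0x1 = 0
lvl signed 9b, MSB=1: 309 - 512 = -203

-203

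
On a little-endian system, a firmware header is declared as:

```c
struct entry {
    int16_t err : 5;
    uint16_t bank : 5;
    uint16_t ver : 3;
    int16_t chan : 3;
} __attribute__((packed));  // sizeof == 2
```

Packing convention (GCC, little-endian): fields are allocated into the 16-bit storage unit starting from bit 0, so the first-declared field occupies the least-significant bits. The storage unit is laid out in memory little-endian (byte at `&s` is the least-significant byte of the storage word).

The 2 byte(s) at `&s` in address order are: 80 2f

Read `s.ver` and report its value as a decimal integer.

[0]=0x80 [1]=0x2f (little-endian) → word 0x2f80
err:5 @ bit 0 → (0x2f80>>0)&0x1f = 0x0
bank:5 @ bit 5 → (0x2f80>>5)&0x1f = 0x1c
ver:3 @ bit 10 → (0x2f80>>10)&0x7 = 0x3  ←
chan:3 @ bit 13 → (0x2f80>>13)&0x7 = 0x1

3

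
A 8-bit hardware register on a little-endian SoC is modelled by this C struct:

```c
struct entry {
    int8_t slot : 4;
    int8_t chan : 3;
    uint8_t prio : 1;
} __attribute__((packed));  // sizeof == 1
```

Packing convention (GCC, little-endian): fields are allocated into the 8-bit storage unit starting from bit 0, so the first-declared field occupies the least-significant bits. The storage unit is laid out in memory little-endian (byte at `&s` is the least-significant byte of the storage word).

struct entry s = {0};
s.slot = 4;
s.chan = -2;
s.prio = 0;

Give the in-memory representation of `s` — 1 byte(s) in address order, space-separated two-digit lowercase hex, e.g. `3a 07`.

64

slot (4b) val=4 bits=0x4 at bit 0: 0x04
chan (3b) val=-2 bits=0x6 at bit 4: 0x64
prio (1b) val=0 bits=0x0 at bit 7: 0x64
word = 0x64 → little-endian bytes:
  [0]=0x64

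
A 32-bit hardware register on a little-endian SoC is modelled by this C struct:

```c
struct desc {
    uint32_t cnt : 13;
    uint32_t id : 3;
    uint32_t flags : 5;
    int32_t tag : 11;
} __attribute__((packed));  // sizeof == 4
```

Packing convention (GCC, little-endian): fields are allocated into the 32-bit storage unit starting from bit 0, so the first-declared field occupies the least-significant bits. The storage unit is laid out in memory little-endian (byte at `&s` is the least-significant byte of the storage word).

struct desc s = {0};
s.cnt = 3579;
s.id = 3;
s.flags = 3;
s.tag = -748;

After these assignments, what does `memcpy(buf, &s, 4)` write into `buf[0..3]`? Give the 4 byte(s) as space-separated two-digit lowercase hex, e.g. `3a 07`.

fb 6d 83 a2

[0+:13] cnt=3579 & 0x1fff = 0xdfb; word=0x00000dfb
[13+:3] id=3 & 0x7 = 0x3; word=0x00006dfb
[16+:5] flags=3 & 0x1f = 0x3; word=0x00036dfb
[21+:11] tag=-748 & 0x7ff = 0x514; word=0xa2836dfb
word = 0xa2836dfb → little-endian bytes:
  [0]=0xfb  [1]=0x6d  [2]=0x83  [3]=0xa2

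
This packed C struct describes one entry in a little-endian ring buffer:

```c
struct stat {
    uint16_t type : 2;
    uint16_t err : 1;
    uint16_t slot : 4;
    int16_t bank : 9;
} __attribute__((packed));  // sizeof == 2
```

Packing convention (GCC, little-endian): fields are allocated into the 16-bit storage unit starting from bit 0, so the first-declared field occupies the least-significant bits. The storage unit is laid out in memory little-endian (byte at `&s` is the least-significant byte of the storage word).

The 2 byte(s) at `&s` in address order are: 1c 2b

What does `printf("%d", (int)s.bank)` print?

86

[0]=0x1c [1]=0x2b (little-endian) → word 0x2b1c
type:2 @ bit 0 → (0x2b1c>>0)&0x3 = 0x0
err:1 @ bit 2 → (0x2b1c>>2)&0x1 = 0x1
slot:4 @ bit 3 → (0x2b1c>>3)&0xf = 0x3
bank:9 @ bit 7 → (0x2b1c>>7)&0x1ff = 0x56  ←
bank signed 9b, MSB=0: value = 86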